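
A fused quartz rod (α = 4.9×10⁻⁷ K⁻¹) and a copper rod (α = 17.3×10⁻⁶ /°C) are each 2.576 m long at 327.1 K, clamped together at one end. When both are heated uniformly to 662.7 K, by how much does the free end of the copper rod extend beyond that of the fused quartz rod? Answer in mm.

14.5 mm

ΔT = 335.6 K
fused quartz: ΔL = 4.9×10⁻⁷ × 2.576 m × 335.6 = 4.2361×10⁻⁴ m = 0.42361 mm
copper: ΔL = 17.3×10⁻⁶ × 2.576 m × 335.6 = 1.4956×10⁻² m = 14.956 mm
difference = 14.956 − 0.42361 = 14.53239 mm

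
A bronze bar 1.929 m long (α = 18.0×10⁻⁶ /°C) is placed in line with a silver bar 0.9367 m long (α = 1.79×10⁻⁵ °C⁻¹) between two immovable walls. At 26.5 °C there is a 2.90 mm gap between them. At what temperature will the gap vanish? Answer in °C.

Gap closes when ΔL₁ + ΔL₂ = 2.90 mm = 2.90×10⁻³ m
(α₁L₁ + α₂L₂)ΔT = g
α₁L₁ + α₂L₂ = 18.0×10⁻⁶×1.929 + 1.79×10⁻⁵×0.9367 = 5.148893×10⁻⁵ m/K
ΔT = 2.90×10⁻³ / 5.148893×10⁻⁵ = 56.323 K
T = 26.5 + 56.323 = 82.823 °C

T = 82.8 °C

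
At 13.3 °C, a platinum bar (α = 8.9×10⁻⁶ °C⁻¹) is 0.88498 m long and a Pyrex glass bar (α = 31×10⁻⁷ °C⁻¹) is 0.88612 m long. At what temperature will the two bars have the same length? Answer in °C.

L₁(1 + α₁ΔT) = L₂(1 + α₂ΔT) ⇒ ΔT = (L₂ − L₁)/(α₁L₁ − α₂L₂)
L₂ − L₁ = 0.88612 − 0.88498 = 1.14×10⁻³ m
α₁L₁ − α₂L₂ = 8.9×10⁻⁶×0.88498 − 31×10⁻⁷×0.88612 = 5.12935×10⁻⁶ m/K
ΔT = 1.14×10⁻³ / 5.12935×10⁻⁶ = 222.250 K
T = 13.3 + 222.250 = 235.550 °C

T = 235.6 °C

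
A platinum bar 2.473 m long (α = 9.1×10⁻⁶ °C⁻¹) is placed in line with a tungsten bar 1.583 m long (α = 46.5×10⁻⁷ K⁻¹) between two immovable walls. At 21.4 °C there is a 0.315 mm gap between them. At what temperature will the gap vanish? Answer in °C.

Gap closes when ΔL₁ + ΔL₂ = 0.315 mm = 3.15×10⁻⁴ m
(α₁L₁ + α₂L₂)ΔT = g
α₁L₁ + α₂L₂ = 9.1×10⁻⁶×2.473 + 46.5×10⁻⁷×1.583 = 2.986525×10⁻⁵ m/K
ΔT = 3.15×10⁻⁴ / 2.986525×10⁻⁵ = 10.547 K
T = 21.4 + 10.547 = 31.947 °C

T = 31.9 °C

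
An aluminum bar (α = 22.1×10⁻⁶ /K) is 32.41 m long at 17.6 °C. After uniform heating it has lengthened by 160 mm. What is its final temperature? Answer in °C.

T = 241 °C

ΔL = αL₀ΔT ⇒ ΔT = ΔL / (αL₀)
ΔT = 160×10⁻³ m / (22.1×10⁻⁶ × 32.41 m) = 223.38 K
T = 17.6 + 223.38 = 240.98 °C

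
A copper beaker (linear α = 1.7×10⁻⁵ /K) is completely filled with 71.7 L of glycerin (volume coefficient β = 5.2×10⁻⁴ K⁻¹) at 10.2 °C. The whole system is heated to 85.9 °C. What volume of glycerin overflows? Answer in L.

The beaker also expands: β_container ≈ 3α = 5.1×10⁻⁵ /K
Net overflow = V₀(β_liq − 3α_cont)ΔT
β − 3α = 5.20×10⁻⁴ − 5.1×10⁻⁵ = 4.69×10⁻⁴ /K; ΔT = 75.7 K
ΔV = 71.7 × 4.69×10⁻⁴ × 75.7 = 2.55 L

2.55 L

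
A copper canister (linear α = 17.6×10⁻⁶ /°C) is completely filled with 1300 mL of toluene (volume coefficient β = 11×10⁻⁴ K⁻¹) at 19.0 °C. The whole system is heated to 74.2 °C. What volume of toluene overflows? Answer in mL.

The canister also expands: β_container ≈ 3α = 5.28×10⁻⁵ /K
Net overflow = V₀(β_liq − 3α_cont)ΔT
β − 3α = 1.10×10⁻³ − 5.28×10⁻⁵ = 1.0472×10⁻³ /K; ΔT = 55.2 K
ΔV = 1300 × 1.0472×10⁻³ × 55.2 = 75.1 mL

75.1 mL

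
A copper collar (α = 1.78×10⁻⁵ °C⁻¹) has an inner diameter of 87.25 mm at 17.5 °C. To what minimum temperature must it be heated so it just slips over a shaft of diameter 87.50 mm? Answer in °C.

Required Δd = 87.50 − 87.25 = 0.25 mm
Δd = αd₀ΔT ⇒ ΔT = Δd/(αd₀) = 0.25 / (1.78×10⁻⁵ × 87.25) = 160.97 K
T_min = 17.5 + 160.97 = 178.47 °C

T = 178 °C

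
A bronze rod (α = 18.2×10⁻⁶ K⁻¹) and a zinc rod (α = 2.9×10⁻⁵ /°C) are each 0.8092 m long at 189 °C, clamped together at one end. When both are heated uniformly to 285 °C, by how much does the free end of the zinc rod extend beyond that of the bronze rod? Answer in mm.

0.839 mm

ΔT = 96 K
bronze: ΔL = 18.2×10⁻⁶ × 0.8092 m × 96 = 1.4138×10⁻³ m = 1.4138 mm
zinc: ΔL = 2.9×10⁻⁵ × 0.8092 m × 96 = 2.2528×10⁻³ m = 2.2528 mm
difference = 2.2528 − 1.4138 = 0.8390 mm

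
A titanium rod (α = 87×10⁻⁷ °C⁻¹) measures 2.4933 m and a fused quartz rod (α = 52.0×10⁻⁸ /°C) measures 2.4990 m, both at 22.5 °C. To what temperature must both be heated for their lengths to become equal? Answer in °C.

T = 302.0 °C

Equal length when α₁L₁ΔT − α₂L₂ΔT = L₂ − L₁ = 5.70×10⁻³ m
α₁L₁ = 2.169171×10⁻⁵, α₂L₂ = 1.29948×10⁻⁶ → Δ(αL) = 2.039223×10⁻⁵ m/K
ΔT = 5.70×10⁻³ / 2.039223×10⁻⁵ = 279.518 K, so T = 22.5 + 279.518 = 302.018 °C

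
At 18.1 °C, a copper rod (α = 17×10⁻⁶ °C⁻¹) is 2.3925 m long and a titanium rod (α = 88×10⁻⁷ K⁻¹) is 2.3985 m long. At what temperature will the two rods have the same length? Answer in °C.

L₁(1 + α₁ΔT) = L₂(1 + α₂ΔT) ⇒ ΔT = (L₂ − L₁)/(α₁L₁ − α₂L₂)
L₂ − L₁ = 2.3985 − 2.3925 = 6.00×10⁻³ m
α₁L₁ − α₂L₂ = 17×10⁻⁶×2.3925 − 88×10⁻⁷×2.3985 = 1.95657×10⁻⁵ m/K
ΔT = 6.00×10⁻³ / 1.95657×10⁻⁵ = 306.659 K
T = 18.1 + 306.659 = 324.759 °C

T = 324.8 °C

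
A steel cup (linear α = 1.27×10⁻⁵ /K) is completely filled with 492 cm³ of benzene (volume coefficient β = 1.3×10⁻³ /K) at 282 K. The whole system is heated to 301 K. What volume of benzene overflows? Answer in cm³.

The cup also expands: β_container ≈ 3α = 3.81×10⁻⁵ /K
Net overflow = V₀(β_liq − 3α_cont)ΔT
β − 3α = 1.30×10⁻³ − 3.81×10⁻⁵ = 1.2619×10⁻³ /K; ΔT = 19 K
ΔV = 492 × 1.2619×10⁻³ × 19 = 11.8 cm³

11.8 cm³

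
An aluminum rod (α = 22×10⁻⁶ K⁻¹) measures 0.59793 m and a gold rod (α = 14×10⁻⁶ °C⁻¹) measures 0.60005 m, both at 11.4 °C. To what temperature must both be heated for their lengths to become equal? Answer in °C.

T = 457.4 °C

Equal length when α₁L₁ΔT − α₂L₂ΔT = L₂ − L₁ = 2.12×10⁻³ m
α₁L₁ = 1.315446×10⁻⁵, α₂L₂ = 8.4007×10⁻⁶ → Δ(αL) = 4.75376×10⁻⁶ m/K
ΔT = 2.12×10⁻³ / 4.75376×10⁻⁶ = 445.963 K, so T = 11.4 + 445.963 = 457.363 °C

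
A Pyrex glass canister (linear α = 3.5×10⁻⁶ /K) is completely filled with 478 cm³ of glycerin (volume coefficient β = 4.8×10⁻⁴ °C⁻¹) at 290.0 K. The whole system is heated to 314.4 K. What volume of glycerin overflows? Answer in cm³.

The canister also expands: β_container ≈ 3α = 1.05×10⁻⁵ /K
Net overflow = V₀(β_liq − 3α_cont)ΔT
β − 3α = 4.80×10⁻⁴ − 1.05×10⁻⁵ = 4.695×10⁻⁴ /K; ΔT = 24.4 K
ΔV = 478 × 4.695×10⁻⁴ × 24.4 = 5.48 cm³

5.48 cm³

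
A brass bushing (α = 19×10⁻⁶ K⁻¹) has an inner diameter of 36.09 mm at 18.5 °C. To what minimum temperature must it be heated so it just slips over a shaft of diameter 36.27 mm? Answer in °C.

T = 281 °C

Required Δd = 36.27 − 36.09 = 0.18 mm
Δd = αd₀ΔT ⇒ ΔT = Δd/(αd₀) = 0.18 / (19×10⁻⁶ × 36.09) = 262.50 K
T_min = 18.5 + 262.50 = 281.00 °C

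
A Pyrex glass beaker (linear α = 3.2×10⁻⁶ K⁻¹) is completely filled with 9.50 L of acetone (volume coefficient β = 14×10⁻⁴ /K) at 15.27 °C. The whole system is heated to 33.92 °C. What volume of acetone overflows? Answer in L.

0.246 L

The beaker also expands: β_container ≈ 3α = 9.6×10⁻⁶ /K
Net overflow = V₀(β_liq − 3α_cont)ΔT
β − 3α = 1.40×10⁻³ − 9.6×10⁻⁶ = 1.3904×10⁻³ /K; ΔT = 18.65 K
ΔV = 9.50 × 1.3904×10⁻³ × 18.65 = 0.246 L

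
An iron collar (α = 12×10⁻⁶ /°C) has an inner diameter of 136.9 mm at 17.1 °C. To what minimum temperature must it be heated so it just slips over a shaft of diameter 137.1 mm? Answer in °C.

T = 139 °C

Required Δd = 137.1 − 136.9 = 0.2 mm
Δd = αd₀ΔT ⇒ ΔT = Δd/(αd₀) = 0.2 / (12×10⁻⁶ × 136.9) = 121.74 K
T_min = 17.1 + 121.74 = 138.84 °C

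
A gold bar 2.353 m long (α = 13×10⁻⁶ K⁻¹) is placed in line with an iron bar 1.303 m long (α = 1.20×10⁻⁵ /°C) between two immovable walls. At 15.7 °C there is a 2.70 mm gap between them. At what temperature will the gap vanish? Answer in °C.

T = 74.1 °C

α₁L₁ = 3.0589×10⁻⁵ m/K, α₂L₂ = 1.5636×10⁻⁵ m/K → total 4.6225×10⁻⁵ m/K
ΔT = g/(α₁L₁+α₂L₂) = 2.70×10⁻³ / 4.6225×10⁻⁵ = 58.410 K
T = 15.7 + 58.410 = 74.110 °C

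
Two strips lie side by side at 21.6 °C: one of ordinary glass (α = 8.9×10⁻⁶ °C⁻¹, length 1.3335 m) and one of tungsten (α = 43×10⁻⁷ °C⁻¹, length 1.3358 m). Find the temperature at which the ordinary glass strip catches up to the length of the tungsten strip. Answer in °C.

T = 397.2 °C

L₁(1 + α₁ΔT) = L₂(1 + α₂ΔT) ⇒ ΔT = (L₂ − L₁)/(α₁L₁ − α₂L₂)
L₂ − L₁ = 1.3358 − 1.3335 = 2.30×10⁻³ m
α₁L₁ − α₂L₂ = 8.9×10⁻⁶×1.3335 − 43×10⁻⁷×1.3358 = 6.12421×10⁻⁶ m/K
ΔT = 2.30×10⁻³ / 6.12421×10⁻⁶ = 375.559 K
T = 21.6 + 375.559 = 397.159 °C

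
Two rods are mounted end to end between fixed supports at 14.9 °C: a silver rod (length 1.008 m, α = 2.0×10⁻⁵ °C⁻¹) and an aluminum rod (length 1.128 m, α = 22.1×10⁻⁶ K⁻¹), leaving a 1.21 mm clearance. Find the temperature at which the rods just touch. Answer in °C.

Gap closes when ΔL₁ + ΔL₂ = 1.21 mm = 1.21×10⁻³ m
(α₁L₁ + α₂L₂)ΔT = g
α₁L₁ + α₂L₂ = 2.0×10⁻⁵×1.008 + 22.1×10⁻⁶×1.128 = 4.50888×10⁻⁵ m/K
ΔT = 1.21×10⁻³ / 4.50888×10⁻⁵ = 26.836 K
T = 14.9 + 26.836 = 41.736 °C

T = 41.7 °C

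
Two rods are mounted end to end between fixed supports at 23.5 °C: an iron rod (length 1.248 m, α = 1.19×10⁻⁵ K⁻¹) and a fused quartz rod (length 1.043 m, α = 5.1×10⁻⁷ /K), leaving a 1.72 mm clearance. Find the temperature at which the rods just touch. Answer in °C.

T = 135 °C

Gap closes when ΔL₁ + ΔL₂ = 1.72 mm = 1.72×10⁻³ m
(α₁L₁ + α₂L₂)ΔT = g
α₁L₁ + α₂L₂ = 1.19×10⁻⁵×1.248 + 5.1×10⁻⁷×1.043 = 1.538313×10⁻⁵ m/K
ΔT = 1.72×10⁻³ / 1.538313×10⁻⁵ = 111.81 K
T = 23.5 + 111.81 = 135.31 °C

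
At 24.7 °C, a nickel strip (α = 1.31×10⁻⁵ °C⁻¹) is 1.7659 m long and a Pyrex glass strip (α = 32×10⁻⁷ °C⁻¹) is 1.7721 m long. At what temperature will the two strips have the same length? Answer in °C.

T = 379.7 °C

Equal length when α₁L₁ΔT − α₂L₂ΔT = L₂ − L₁ = 6.20×10⁻³ m
α₁L₁ = 2.313329×10⁻⁵, α₂L₂ = 5.67072×10⁻⁶ → Δ(αL) = 1.746257×10⁻⁵ m/K
ΔT = 6.20×10⁻³ / 1.746257×10⁻⁵ = 355.045 K, so T = 24.7 + 355.045 = 379.745 °C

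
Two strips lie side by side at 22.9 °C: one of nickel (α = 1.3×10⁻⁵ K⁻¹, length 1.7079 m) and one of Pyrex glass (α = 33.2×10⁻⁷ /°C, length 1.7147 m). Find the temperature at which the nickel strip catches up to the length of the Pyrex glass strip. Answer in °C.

T = 434.8 °C

Equal length when α₁L₁ΔT − α₂L₂ΔT = L₂ − L₁ = 6.80×10⁻³ m
α₁L₁ = 2.22027×10⁻⁵, α₂L₂ = 5.692804×10⁻⁶ → Δ(αL) = 1.6509896×10⁻⁵ m/K
ΔT = 6.80×10⁻³ / 1.6509896×10⁻⁵ = 411.874 K, so T = 22.9 + 411.874 = 434.774 °C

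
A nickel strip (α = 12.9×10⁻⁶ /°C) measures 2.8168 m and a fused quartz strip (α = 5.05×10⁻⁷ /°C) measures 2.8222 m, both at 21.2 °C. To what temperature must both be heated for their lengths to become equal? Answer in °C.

L₁(1 + α₁ΔT) = L₂(1 + α₂ΔT) ⇒ ΔT = (L₂ − L₁)/(α₁L₁ − α₂L₂)
L₂ − L₁ = 2.8222 − 2.8168 = 5.40×10⁻³ m
α₁L₁ − α₂L₂ = 12.9×10⁻⁶×2.8168 − 5.05×10⁻⁷×2.8222 = 3.4911509×10⁻⁵ m/K
ΔT = 5.40×10⁻³ / 3.4911509×10⁻⁵ = 154.677 K
T = 21.2 + 154.677 = 175.877 °C

T = 175.9 °C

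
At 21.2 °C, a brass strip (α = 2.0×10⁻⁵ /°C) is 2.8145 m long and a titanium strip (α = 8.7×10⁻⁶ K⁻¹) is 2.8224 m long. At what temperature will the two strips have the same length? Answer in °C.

Equal length when α₁L₁ΔT − α₂L₂ΔT = L₂ − L₁ = 7.90×10⁻³ m
α₁L₁ = 5.629×10⁻⁵, α₂L₂ = 2.455488×10⁻⁵ → Δ(αL) = 3.173512×10⁻⁵ m/K
ΔT = 7.90×10⁻³ / 3.173512×10⁻⁵ = 248.936 K, so T = 21.2 + 248.936 = 270.136 °C

T = 270.1 °C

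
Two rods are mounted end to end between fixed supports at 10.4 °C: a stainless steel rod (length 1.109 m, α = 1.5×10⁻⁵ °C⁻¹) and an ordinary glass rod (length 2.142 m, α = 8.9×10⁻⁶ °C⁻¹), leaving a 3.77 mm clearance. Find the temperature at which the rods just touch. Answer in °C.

T = 116 °C

Gap closes when ΔL₁ + ΔL₂ = 3.77 mm = 3.77×10⁻³ m
(α₁L₁ + α₂L₂)ΔT = g
α₁L₁ + α₂L₂ = 1.5×10⁻⁵×1.109 + 8.9×10⁻⁶×2.142 = 3.56988×10⁻⁵ m/K
ΔT = 3.77×10⁻³ / 3.56988×10⁻⁵ = 105.61 K
T = 10.4 + 105.61 = 116.01 °C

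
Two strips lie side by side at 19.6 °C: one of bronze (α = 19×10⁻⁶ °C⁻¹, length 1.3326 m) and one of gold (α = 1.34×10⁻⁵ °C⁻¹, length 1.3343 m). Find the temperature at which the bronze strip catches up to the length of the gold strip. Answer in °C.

T = 248.1 °C

Equal length when α₁L₁ΔT − α₂L₂ΔT = L₂ − L₁ = 1.70×10⁻³ m
α₁L₁ = 2.53194×10⁻⁵, α₂L₂ = 1.787962×10⁻⁵ → Δ(αL) = 7.43978×10⁻⁶ m/K
ΔT = 1.70×10⁻³ / 7.43978×10⁻⁶ = 228.501 K, so T = 19.6 + 228.501 = 248.101 °C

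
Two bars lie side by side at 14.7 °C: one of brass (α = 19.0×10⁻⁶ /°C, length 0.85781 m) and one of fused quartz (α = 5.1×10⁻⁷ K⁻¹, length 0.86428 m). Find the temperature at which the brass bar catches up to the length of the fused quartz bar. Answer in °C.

Equal length when α₁L₁ΔT − α₂L₂ΔT = L₂ − L₁ = 6.47×10⁻³ m
α₁L₁ = 1.629839×10⁻⁵, α₂L₂ = 4.407828×10⁻⁷ → Δ(αL) = 1.58576072×10⁻⁵ m/K
ΔT = 6.47×10⁻³ / 1.58576072×10⁻⁵ = 408.006 K, so T = 14.7 + 408.006 = 422.706 °C

T = 422.7 °C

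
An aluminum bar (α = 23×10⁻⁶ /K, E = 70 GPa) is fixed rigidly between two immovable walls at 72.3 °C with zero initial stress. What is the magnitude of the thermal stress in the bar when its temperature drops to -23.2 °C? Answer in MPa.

Fully constrained: the free strain ε = αΔT is blocked, so σ = Eε = EαΔT.
|ΔT| = 95.5 K
σ = 70.0×10⁹ × 23×10⁻⁶ × 95.5 = 1.54×10⁸ Pa

σ = 154 MPa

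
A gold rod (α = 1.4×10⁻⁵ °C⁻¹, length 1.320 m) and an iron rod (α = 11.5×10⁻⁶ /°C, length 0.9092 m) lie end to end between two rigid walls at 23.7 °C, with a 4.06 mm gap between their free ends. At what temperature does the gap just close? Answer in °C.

Gap closes when ΔL₁ + ΔL₂ = 4.06 mm = 4.06×10⁻³ m
(α₁L₁ + α₂L₂)ΔT = g
α₁L₁ + α₂L₂ = 1.4×10⁻⁵×1.320 + 11.5×10⁻⁶×0.9092 = 2.89358×10⁻⁵ m/K
ΔT = 4.06×10⁻³ / 2.89358×10⁻⁵ = 140.31 K
T = 23.7 + 140.31 = 164.01 °C

T = 164 °C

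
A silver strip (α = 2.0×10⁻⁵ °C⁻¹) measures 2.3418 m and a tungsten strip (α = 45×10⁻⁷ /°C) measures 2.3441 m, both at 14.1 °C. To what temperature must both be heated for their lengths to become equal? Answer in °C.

L₁(1 + α₁ΔT) = L₂(1 + α₂ΔT) ⇒ ΔT = (L₂ − L₁)/(α₁L₁ − α₂L₂)
L₂ − L₁ = 2.3441 − 2.3418 = 2.30×10⁻³ m
α₁L₁ − α₂L₂ = 2.0×10⁻⁵×2.3418 − 45×10⁻⁷×2.3441 = 3.628755×10⁻⁵ m/K
ΔT = 2.30×10⁻³ / 3.628755×10⁻⁵ = 63.3826 K
T = 14.1 + 63.3826 = 77.4826 °C

T = 77.48 °C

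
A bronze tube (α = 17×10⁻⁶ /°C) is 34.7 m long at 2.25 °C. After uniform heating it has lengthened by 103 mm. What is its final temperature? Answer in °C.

T = 177 °C

ΔL = αL₀ΔT ⇒ ΔT = ΔL / (αL₀)
ΔT = 103×10⁻³ m / (17×10⁻⁶ × 34.7 m) = 174.61 K
T = 2.25 + 174.61 = 176.86 °C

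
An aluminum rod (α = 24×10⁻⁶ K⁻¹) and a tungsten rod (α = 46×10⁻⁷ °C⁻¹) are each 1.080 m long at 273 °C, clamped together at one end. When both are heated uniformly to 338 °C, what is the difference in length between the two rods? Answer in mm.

1.36 mm

ΔT = 65 K
aluminum: ΔL = 24×10⁻⁶ × 1.080 m × 65 = 1.6848×10⁻³ m = 1.6848 mm
tungsten: ΔL = 46×10⁻⁷ × 1.080 m × 65 = 3.2292×10⁻⁴ m = 0.32292 mm
difference = 1.6848 − 0.32292 = 1.36188 mm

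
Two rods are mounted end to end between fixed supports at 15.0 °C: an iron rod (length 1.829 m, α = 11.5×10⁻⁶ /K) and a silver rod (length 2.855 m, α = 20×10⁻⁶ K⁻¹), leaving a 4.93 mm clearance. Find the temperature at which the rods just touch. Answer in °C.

Gap closes when ΔL₁ + ΔL₂ = 4.93 mm = 4.93×10⁻³ m
(α₁L₁ + α₂L₂)ΔT = g
α₁L₁ + α₂L₂ = 11.5×10⁻⁶×1.829 + 20×10⁻⁶×2.855 = 7.81335×10⁻⁵ m/K
ΔT = 4.93×10⁻³ / 7.81335×10⁻⁵ = 63.097 K
T = 15.0 + 63.097 = 78.097 °C

T = 78.1 °C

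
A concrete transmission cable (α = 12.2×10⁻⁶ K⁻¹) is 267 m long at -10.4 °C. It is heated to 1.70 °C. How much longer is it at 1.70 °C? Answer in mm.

ΔL = 39.4 mm

|ΔT| = |1.70 − (-10.4)| = 12.10 K
ΔL = αL₀ΔT = (12.2×10⁻⁶)(267)(12.10) = 3.94×10⁻² m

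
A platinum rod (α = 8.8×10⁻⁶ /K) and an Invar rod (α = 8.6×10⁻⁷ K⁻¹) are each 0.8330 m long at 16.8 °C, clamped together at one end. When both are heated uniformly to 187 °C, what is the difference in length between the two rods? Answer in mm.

ΔT = 170.2 K
platinum: ΔL = 8.8×10⁻⁶ × 0.8330 m × 170.2 = 1.2476×10⁻³ m = 1.2476 mm
Invar: ΔL = 8.6×10⁻⁷ × 0.8330 m × 170.2 = 1.2193×10⁻⁴ m = 0.12193 mm
difference = 1.2476 − 0.12193 = 1.12567 mm

1.13 mm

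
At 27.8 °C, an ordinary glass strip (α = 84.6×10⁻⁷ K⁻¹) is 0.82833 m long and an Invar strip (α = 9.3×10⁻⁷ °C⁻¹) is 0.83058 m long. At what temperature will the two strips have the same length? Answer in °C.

L₁(1 + α₁ΔT) = L₂(1 + α₂ΔT) ⇒ ΔT = (L₂ − L₁)/(α₁L₁ − α₂L₂)
L₂ − L₁ = 0.83058 − 0.82833 = 2.25×10⁻³ m
α₁L₁ − α₂L₂ = 84.6×10⁻⁷×0.82833 − 9.3×10⁻⁷×0.83058 = 6.2352324×10⁻⁶ m/K
ΔT = 2.25×10⁻³ / 6.2352324×10⁻⁶ = 360.853 K
T = 27.8 + 360.853 = 388.653 °C

T = 388.7 °C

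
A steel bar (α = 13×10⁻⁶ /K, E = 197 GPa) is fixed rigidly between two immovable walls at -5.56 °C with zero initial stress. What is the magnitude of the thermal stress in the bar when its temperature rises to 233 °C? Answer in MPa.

σ = 611 MPa

Fully constrained: the free strain ε = αΔT is blocked, so σ = Eε = EαΔT.
|ΔT| = 238.56 K
σ = 197×10⁹ × 13×10⁻⁶ × 238.56 = 6.11×10⁸ Pa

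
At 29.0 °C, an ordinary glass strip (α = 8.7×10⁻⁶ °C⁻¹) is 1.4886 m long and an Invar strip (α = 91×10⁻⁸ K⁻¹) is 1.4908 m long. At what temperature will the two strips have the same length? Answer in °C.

Equal length when α₁L₁ΔT − α₂L₂ΔT = L₂ − L₁ = 2.20×10⁻³ m
α₁L₁ = 1.295082×10⁻⁵, α₂L₂ = 1.356628×10⁻⁶ → Δ(αL) = 1.1594192×10⁻⁵ m/K
ΔT = 2.20×10⁻³ / 1.1594192×10⁻⁵ = 189.750 K, so T = 29.0 + 189.750 = 218.750 °C

T = 218.8 °C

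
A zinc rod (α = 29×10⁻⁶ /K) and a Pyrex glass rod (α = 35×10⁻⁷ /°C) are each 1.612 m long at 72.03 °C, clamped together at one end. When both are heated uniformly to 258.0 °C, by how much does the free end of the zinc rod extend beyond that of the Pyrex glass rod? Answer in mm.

ΔT = 185.97 K
zinc: ΔL = 29×10⁻⁶ × 1.612 m × 185.97 = 8.6937×10⁻³ m = 8.6937 mm
Pyrex glass: ΔL = 35×10⁻⁷ × 1.612 m × 185.97 = 1.0492×10⁻³ m = 1.0492 mm
difference = 8.6937 − 1.0492 = 7.6445 mm

7.64 mm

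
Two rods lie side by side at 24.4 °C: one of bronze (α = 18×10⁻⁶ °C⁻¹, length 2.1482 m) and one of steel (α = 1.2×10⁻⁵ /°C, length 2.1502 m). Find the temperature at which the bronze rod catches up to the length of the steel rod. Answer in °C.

L₁(1 + α₁ΔT) = L₂(1 + α₂ΔT) ⇒ ΔT = (L₂ − L₁)/(α₁L₁ − α₂L₂)
L₂ − L₁ = 2.1502 − 2.1482 = 2.00×10⁻³ m
α₁L₁ − α₂L₂ = 18×10⁻⁶×2.1482 − 1.2×10⁻⁵×2.1502 = 1.28652×10⁻⁵ m/K
ΔT = 2.00×10⁻³ / 1.28652×10⁻⁵ = 155.458 K
T = 24.4 + 155.458 = 179.858 °C

T = 179.9 °C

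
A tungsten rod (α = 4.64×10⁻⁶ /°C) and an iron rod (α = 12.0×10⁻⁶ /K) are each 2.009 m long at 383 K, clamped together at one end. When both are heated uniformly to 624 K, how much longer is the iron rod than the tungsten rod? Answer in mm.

3.56 mm

ΔT = 241 K
tungsten: ΔL = 4.64×10⁻⁶ × 2.009 m × 241 = 2.2465×10⁻³ m = 2.2465 mm
iron: ΔL = 12.0×10⁻⁶ × 2.009 m × 241 = 5.8100×10⁻³ m = 5.8100 mm
difference = 5.8100 − 2.2465 = 3.5635 mm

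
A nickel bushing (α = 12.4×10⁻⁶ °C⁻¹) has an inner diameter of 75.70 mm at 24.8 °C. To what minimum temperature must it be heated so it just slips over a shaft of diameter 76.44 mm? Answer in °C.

T = 813 °C

Required Δd = 76.44 − 75.70 = 0.74 mm
Δd = αd₀ΔT ⇒ ΔT = Δd/(αd₀) = 0.74 / (12.4×10⁻⁶ × 75.70) = 788.34 K
T_min = 24.8 + 788.34 = 813.14 °C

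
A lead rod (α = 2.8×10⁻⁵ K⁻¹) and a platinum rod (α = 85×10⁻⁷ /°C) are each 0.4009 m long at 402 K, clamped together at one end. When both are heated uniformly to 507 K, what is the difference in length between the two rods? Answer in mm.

ΔT = 105 K
lead: ΔL = 2.8×10⁻⁵ × 0.4009 m × 105 = 1.1786×10⁻³ m = 1.1786 mm
platinum: ΔL = 85×10⁻⁷ × 0.4009 m × 105 = 3.5780×10⁻⁴ m = 0.35780 mm
difference = 1.1786 − 0.35780 = 0.8208 mm

0.821 mm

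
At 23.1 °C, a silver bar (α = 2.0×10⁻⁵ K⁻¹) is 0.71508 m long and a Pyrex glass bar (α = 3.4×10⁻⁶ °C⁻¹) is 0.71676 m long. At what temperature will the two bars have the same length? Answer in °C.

T = 164.7 °C

Equal length when α₁L₁ΔT − α₂L₂ΔT = L₂ − L₁ = 1.68×10⁻³ m
α₁L₁ = 1.43016×10⁻⁵, α₂L₂ = 2.436984×10⁻⁶ → Δ(αL) = 1.1864616×10⁻⁵ m/K
ΔT = 1.68×10⁻³ / 1.1864616×10⁻⁵ = 141.598 K, so T = 23.1 + 141.598 = 164.698 °C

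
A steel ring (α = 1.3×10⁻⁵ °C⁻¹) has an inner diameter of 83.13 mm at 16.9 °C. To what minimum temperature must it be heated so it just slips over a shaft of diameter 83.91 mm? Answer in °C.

T = 739 °C

Required Δd = 83.91 − 83.13 = 0.78 mm
Δd = αd₀ΔT ⇒ ΔT = Δd/(αd₀) = 0.78 / (1.3×10⁻⁵ × 83.13) = 721.76 K
T_min = 16.9 + 721.76 = 738.66 °C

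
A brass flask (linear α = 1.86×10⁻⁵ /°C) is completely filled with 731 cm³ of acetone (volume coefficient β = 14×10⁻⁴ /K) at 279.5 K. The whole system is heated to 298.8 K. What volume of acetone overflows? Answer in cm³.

19.0 cm³

The flask also expands: β_container ≈ 3α = 5.58×10⁻⁵ /K
Net overflow = V₀(β_liq − 3α_cont)ΔT
β − 3α = 1.40×10⁻³ − 5.58×10⁻⁵ = 1.3442×10⁻³ /K; ΔT = 19.3 K
ΔV = 731 × 1.3442×10⁻³ × 19.3 = 19.0 cm³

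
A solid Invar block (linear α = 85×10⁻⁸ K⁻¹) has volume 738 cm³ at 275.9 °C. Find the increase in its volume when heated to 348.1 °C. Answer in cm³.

Isotropic solid: β ≈ 3α = 2.6×10⁻⁶ /K; ΔT = 72.2 K
ΔV = 3αV₀ΔT = 3(85×10⁻⁸)(738)(72.2) = 0.136 cm³

ΔV = 0.136 cm³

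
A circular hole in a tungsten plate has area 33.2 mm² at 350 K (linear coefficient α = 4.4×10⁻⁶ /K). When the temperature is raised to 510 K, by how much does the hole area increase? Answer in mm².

Area coefficient ≈ 2α; |ΔT| = 160 K
ΔA = 2αA₀ΔT = 2(4.4×10⁻⁶)(33.2)(160) = 0.0467 mm²

ΔA = 0.0467 mm²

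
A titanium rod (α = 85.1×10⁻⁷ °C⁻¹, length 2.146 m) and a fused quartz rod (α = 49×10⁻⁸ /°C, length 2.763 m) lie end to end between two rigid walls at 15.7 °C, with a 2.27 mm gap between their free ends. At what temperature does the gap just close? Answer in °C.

Gap closes when ΔL₁ + ΔL₂ = 2.27 mm = 2.27×10⁻³ m
(α₁L₁ + α₂L₂)ΔT = g
α₁L₁ + α₂L₂ = 85.1×10⁻⁷×2.146 + 49×10⁻⁸×2.763 = 1.961633×10⁻⁵ m/K
ΔT = 2.27×10⁻³ / 1.961633×10⁻⁵ = 115.72 K
T = 15.7 + 115.72 = 131.42 °C

T = 131 °C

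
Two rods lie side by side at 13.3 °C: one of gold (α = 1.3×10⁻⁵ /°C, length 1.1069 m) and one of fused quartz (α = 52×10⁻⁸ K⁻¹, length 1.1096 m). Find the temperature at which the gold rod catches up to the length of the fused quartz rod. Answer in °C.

T = 208.8 °C

L₁(1 + α₁ΔT) = L₂(1 + α₂ΔT) ⇒ ΔT = (L₂ − L₁)/(α₁L₁ − α₂L₂)
L₂ − L₁ = 1.1096 − 1.1069 = 2.70×10⁻³ m
α₁L₁ − α₂L₂ = 1.3×10⁻⁵×1.1069 − 52×10⁻⁸×1.1096 = 1.3812708×10⁻⁵ m/K
ΔT = 2.70×10⁻³ / 1.3812708×10⁻⁵ = 195.472 K
T = 13.3 + 195.472 = 208.772 °C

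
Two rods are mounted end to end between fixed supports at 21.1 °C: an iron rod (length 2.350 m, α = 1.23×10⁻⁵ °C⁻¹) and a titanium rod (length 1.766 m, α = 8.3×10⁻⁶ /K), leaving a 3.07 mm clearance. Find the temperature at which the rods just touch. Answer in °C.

T = 91.6 °C

Gap closes when ΔL₁ + ΔL₂ = 3.07 mm = 3.07×10⁻³ m
(α₁L₁ + α₂L₂)ΔT = g
α₁L₁ + α₂L₂ = 1.23×10⁻⁵×2.350 + 8.3×10⁻⁶×1.766 = 4.35628×10⁻⁵ m/K
ΔT = 3.07×10⁻³ / 4.35628×10⁻⁵ = 70.473 K
T = 21.1 + 70.473 = 91.573 °C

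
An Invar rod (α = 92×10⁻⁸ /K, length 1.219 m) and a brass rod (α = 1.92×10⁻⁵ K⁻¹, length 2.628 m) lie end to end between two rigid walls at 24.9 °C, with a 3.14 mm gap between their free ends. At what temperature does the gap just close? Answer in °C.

Gap closes when ΔL₁ + ΔL₂ = 3.14 mm = 3.14×10⁻³ m
(α₁L₁ + α₂L₂)ΔT = g
α₁L₁ + α₂L₂ = 92×10⁻⁸×1.219 + 1.92×10⁻⁵×2.628 = 5.157908×10⁻⁵ m/K
ΔT = 3.14×10⁻³ / 5.157908×10⁻⁵ = 60.877 K
T = 24.9 + 60.877 = 85.777 °C

T = 85.8 °C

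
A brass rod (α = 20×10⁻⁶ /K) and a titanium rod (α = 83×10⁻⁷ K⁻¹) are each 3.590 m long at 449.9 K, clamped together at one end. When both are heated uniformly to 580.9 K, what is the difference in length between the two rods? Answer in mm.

ΔT = 131.0 K
brass: ΔL = 20×10⁻⁶ × 3.590 m × 131.0 = 9.4058×10⁻³ m = 9.4058 mm
titanium: ΔL = 83×10⁻⁷ × 3.590 m × 131.0 = 3.9034×10⁻³ m = 3.9034 mm
difference = 9.4058 − 3.9034 = 5.5024 mm

5.50 mm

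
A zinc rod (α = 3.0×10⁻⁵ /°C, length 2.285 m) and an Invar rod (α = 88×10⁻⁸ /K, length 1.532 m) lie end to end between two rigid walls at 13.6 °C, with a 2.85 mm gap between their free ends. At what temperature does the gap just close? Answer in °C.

α₁L₁ = 6.855×10⁻⁵ m/K, α₂L₂ = 1.34816×10⁻⁶ m/K → total 6.989816×10⁻⁵ m/K
ΔT = g/(α₁L₁+α₂L₂) = 2.85×10⁻³ / 6.989816×10⁻⁵ = 40.774 K
T = 13.6 + 40.774 = 54.374 °C

T = 54.4 °C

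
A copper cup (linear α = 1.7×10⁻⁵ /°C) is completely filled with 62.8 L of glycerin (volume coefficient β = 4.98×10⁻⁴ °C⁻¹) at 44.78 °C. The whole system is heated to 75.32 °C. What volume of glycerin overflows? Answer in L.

0.857 L

The cup also expands: β_container ≈ 3α = 5.1×10⁻⁵ /K
Net overflow = V₀(β_liq − 3α_cont)ΔT
β − 3α = 4.98×10⁻⁴ − 5.1×10⁻⁵ = 4.47×10⁻⁴ /K; ΔT = 30.54 K
ΔV = 62.8 × 4.47×10⁻⁴ × 30.54 = 0.857 L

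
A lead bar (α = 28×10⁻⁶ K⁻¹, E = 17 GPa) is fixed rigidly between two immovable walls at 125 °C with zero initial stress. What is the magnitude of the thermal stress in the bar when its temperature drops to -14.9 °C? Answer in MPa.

Fully constrained: the free strain ε = αΔT is blocked, so σ = Eε = EαΔT.
|ΔT| = 139.9 K
σ = 17.0×10⁹ × 28×10⁻⁶ × 139.9 = 6.66×10⁷ Pa

σ = 66.6 MPa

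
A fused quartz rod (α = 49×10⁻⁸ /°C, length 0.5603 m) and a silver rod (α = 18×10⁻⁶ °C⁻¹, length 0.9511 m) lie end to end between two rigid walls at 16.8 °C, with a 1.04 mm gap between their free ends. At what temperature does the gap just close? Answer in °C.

α₁L₁ = 2.74547×10⁻⁷ m/K, α₂L₂ = 1.71198×10⁻⁵ m/K → total 1.7394347×10⁻⁵ m/K
ΔT = g/(α₁L₁+α₂L₂) = 1.04×10⁻³ / 1.7394347×10⁻⁵ = 59.790 K
T = 16.8 + 59.790 = 76.590 °C

T = 76.6 °C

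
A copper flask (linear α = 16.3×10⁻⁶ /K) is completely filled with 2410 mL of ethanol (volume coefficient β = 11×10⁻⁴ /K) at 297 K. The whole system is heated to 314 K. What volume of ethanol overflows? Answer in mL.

43.1 mL

The flask also expands: β_container ≈ 3α = 4.89×10⁻⁵ /K
Net overflow = V₀(β_liq − 3α_cont)ΔT
β − 3α = 1.10×10⁻³ − 4.89×10⁻⁵ = 1.0511×10⁻³ /K; ΔT = 17 K
ΔV = 2410 × 1.0511×10⁻³ × 17 = 43.1 mL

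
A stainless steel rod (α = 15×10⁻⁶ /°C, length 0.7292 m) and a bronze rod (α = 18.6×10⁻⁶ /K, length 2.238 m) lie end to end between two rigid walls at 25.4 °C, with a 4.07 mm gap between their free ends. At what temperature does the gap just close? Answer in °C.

Gap closes when ΔL₁ + ΔL₂ = 4.07 mm = 4.07×10⁻³ m
(α₁L₁ + α₂L₂)ΔT = g
α₁L₁ + α₂L₂ = 15×10⁻⁶×0.7292 + 18.6×10⁻⁶×2.238 = 5.25648×10⁻⁵ m/K
ΔT = 4.07×10⁻³ / 5.25648×10⁻⁵ = 77.43 K
T = 25.4 + 77.43 = 102.83 °C

T = 103 °C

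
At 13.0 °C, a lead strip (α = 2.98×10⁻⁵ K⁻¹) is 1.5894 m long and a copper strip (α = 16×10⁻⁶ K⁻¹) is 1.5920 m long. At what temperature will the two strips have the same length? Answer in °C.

T = 131.8 °C

L₁(1 + α₁ΔT) = L₂(1 + α₂ΔT) ⇒ ΔT = (L₂ − L₁)/(α₁L₁ − α₂L₂)
L₂ − L₁ = 1.5920 − 1.5894 = 2.60×10⁻³ m
α₁L₁ − α₂L₂ = 2.98×10⁻⁵×1.5894 − 16×10⁻⁶×1.5920 = 2.189212×10⁻⁵ m/K
ΔT = 2.60×10⁻³ / 2.189212×10⁻⁵ = 118.764 K
T = 13.0 + 118.764 = 131.764 °C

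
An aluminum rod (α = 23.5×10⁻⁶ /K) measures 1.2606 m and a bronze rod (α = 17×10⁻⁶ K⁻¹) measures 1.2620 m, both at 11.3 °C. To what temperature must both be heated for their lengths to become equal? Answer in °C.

L₁(1 + α₁ΔT) = L₂(1 + α₂ΔT) ⇒ ΔT = (L₂ − L₁)/(α₁L₁ − α₂L₂)
L₂ − L₁ = 1.2620 − 1.2606 = 1.40×10⁻³ m
α₁L₁ − α₂L₂ = 23.5×10⁻⁶×1.2606 − 17×10⁻⁶×1.2620 = 8.1701×10⁻⁶ m/K
ΔT = 1.40×10⁻³ / 8.1701×10⁻⁶ = 171.357 K
T = 11.3 + 171.357 = 182.657 °C

T = 182.7 °C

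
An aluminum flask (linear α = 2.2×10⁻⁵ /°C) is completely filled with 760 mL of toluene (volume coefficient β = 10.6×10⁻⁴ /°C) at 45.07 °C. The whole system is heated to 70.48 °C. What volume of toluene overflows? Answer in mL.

The flask also expands: β_container ≈ 3α = 6.6×10⁻⁵ /K
Net overflow = V₀(β_liq − 3α_cont)ΔT
β − 3α = 1.06×10⁻³ − 6.6×10⁻⁵ = 9.94×10⁻⁴ /K; ΔT = 25.41 K
ΔV = 760 × 9.94×10⁻⁴ × 25.41 = 19.2 mL

19.2 mL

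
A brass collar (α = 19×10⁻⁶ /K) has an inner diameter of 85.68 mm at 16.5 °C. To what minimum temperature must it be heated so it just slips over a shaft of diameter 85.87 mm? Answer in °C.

T = 133 °C

Required Δd = 85.87 − 85.68 = 0.19 mm
Δd = αd₀ΔT ⇒ ΔT = Δd/(αd₀) = 0.19 / (19×10⁻⁶ × 85.68) = 116.71 K
T_min = 16.5 + 116.71 = 133.21 °C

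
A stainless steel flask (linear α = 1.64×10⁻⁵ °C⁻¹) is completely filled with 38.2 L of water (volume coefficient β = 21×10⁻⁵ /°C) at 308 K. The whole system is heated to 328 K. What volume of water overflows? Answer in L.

0.123 L

The flask also expands: β_container ≈ 3α = 4.92×10⁻⁵ /K
Net overflow = V₀(β_liq − 3α_cont)ΔT
β − 3α = 2.10×10⁻⁴ − 4.92×10⁻⁵ = 1.608×10⁻⁴ /K; ΔT = 20 K
ΔV = 38.2 × 1.608×10⁻⁴ × 20 = 0.123 L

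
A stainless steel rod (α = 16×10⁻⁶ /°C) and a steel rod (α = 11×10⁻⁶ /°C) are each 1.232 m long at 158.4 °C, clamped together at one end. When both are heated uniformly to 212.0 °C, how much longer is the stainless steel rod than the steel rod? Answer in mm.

0.330 mm

ΔT = 53.6 K
stainless steel: ΔL = 16×10⁻⁶ × 1.232 m × 53.6 = 1.0566×10⁻³ m = 1.0566 mm
steel: ΔL = 11×10⁻⁶ × 1.232 m × 53.6 = 7.2639×10⁻⁴ m = 0.72639 mm
difference = 1.0566 − 0.72639 = 0.33021 mm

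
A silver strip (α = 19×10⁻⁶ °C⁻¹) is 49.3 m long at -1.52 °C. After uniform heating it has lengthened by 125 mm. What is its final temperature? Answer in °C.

T = 132 °C

ΔL = αL₀ΔT ⇒ ΔT = ΔL / (αL₀)
ΔT = 125×10⁻³ m / (19×10⁻⁶ × 49.3 m) = 133.45 K
T = -1.52 + 133.45 = 131.93 °C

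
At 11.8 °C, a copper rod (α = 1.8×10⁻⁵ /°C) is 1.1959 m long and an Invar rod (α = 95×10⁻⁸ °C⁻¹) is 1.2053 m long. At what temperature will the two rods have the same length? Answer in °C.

Equal length when α₁L₁ΔT − α₂L₂ΔT = L₂ − L₁ = 9.40×10⁻³ m
α₁L₁ = 2.15262×10⁻⁵, α₂L₂ = 1.145035×10⁻⁶ → Δ(αL) = 2.0381165×10⁻⁵ m/K
ΔT = 9.40×10⁻³ / 2.0381165×10⁻⁵ = 461.210 K, so T = 11.8 + 461.210 = 473.010 °C

T = 473.0 °C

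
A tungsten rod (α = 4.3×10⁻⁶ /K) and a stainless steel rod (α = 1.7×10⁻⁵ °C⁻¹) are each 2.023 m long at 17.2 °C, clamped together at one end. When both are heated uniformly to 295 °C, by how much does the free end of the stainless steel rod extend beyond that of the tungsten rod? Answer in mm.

7.14 mm

ΔT = 277.8 K
tungsten: ΔL = 4.3×10⁻⁶ × 2.023 m × 277.8 = 2.4166×10⁻³ m = 2.4166 mm
stainless steel: ΔL = 1.7×10⁻⁵ × 2.023 m × 277.8 = 9.5538×10⁻³ m = 9.5538 mm
difference = 9.5538 − 2.4166 = 7.1372 mm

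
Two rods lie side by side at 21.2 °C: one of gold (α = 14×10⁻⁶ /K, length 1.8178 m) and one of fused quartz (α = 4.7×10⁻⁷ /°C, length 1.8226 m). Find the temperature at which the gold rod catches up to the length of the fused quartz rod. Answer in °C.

T = 216.4 °C

L₁(1 + α₁ΔT) = L₂(1 + α₂ΔT) ⇒ ΔT = (L₂ − L₁)/(α₁L₁ − α₂L₂)
L₂ − L₁ = 1.8226 − 1.8178 = 4.80×10⁻³ m
α₁L₁ − α₂L₂ = 14×10⁻⁶×1.8178 − 4.7×10⁻⁷×1.8226 = 2.4592578×10⁻⁵ m/K
ΔT = 4.80×10⁻³ / 2.4592578×10⁻⁵ = 195.181 K
T = 21.2 + 195.181 = 216.381 °C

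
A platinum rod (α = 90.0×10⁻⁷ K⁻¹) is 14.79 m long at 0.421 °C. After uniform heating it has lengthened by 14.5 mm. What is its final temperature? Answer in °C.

ΔL = αL₀ΔT ⇒ ΔT = ΔL / (αL₀)
ΔT = 14.5×10⁻³ m / (90.0×10⁻⁷ × 14.79 m) = 108.932 K
T = 0.421 + 108.932 = 109.353 °C

T = 109 °C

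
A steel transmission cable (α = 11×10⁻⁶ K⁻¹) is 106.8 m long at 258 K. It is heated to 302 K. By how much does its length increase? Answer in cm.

|ΔT| = |302 − 258| = 44 K
ΔL = αL₀ΔT = (11×10⁻⁶)(106.8)(44) = 5.17×10⁻² m

ΔL = 5.17 cm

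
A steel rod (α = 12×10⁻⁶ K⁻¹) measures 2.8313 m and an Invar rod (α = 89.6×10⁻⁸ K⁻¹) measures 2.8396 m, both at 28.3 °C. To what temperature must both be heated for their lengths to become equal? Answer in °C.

T = 292.4 °C

L₁(1 + α₁ΔT) = L₂(1 + α₂ΔT) ⇒ ΔT = (L₂ − L₁)/(α₁L₁ − α₂L₂)
L₂ − L₁ = 2.8396 − 2.8313 = 8.30×10⁻³ m
α₁L₁ − α₂L₂ = 12×10⁻⁶×2.8313 − 89.6×10⁻⁸×2.8396 = 3.14313184×10⁻⁵ m/K
ΔT = 8.30×10⁻³ / 3.14313184×10⁻⁵ = 264.068 K
T = 28.3 + 264.068 = 292.368 °C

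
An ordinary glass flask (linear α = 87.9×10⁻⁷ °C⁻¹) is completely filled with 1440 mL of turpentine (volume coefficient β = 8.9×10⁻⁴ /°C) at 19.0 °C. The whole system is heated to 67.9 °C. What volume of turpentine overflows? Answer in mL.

60.8 mL

The flask also expands: β_container ≈ 3α = 2.637×10⁻⁵ /K
Net overflow = V₀(β_liq − 3α_cont)ΔT
β − 3α = 8.90×10⁻⁴ − 2.637×10⁻⁵ = 8.6363×10⁻⁴ /K; ΔT = 48.9 K
ΔV = 1440 × 8.6363×10⁻⁴ × 48.9 = 60.8 mL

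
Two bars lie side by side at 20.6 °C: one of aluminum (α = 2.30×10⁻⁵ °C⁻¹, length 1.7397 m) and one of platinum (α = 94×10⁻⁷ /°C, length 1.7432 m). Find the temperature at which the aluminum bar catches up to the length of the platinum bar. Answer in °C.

T = 168.7 °C

L₁(1 + α₁ΔT) = L₂(1 + α₂ΔT) ⇒ ΔT = (L₂ − L₁)/(α₁L₁ − α₂L₂)
L₂ − L₁ = 1.7432 − 1.7397 = 3.50×10⁻³ m
α₁L₁ − α₂L₂ = 2.30×10⁻⁵×1.7397 − 94×10⁻⁷×1.7432 = 2.362702×10⁻⁵ m/K
ΔT = 3.50×10⁻³ / 2.362702×10⁻⁵ = 148.135 K
T = 20.6 + 148.135 = 168.735 °C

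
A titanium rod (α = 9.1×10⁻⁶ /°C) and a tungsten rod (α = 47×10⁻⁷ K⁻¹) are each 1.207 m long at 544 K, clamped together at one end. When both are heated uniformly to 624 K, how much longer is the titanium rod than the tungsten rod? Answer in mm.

0.425 mm

ΔT = 80 K
titanium: ΔL = 9.1×10⁻⁶ × 1.207 m × 80 = 8.7870×10⁻⁴ m = 0.87870 mm
tungsten: ΔL = 47×10⁻⁷ × 1.207 m × 80 = 4.5383×10⁻⁴ m = 0.45383 mm
difference = 0.87870 − 0.45383 = 0.42487 mm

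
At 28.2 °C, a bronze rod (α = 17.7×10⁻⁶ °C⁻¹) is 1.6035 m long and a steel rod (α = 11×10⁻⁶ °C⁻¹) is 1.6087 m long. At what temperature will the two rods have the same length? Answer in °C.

Equal length when α₁L₁ΔT − α₂L₂ΔT = L₂ − L₁ = 5.20×10⁻³ m
α₁L₁ = 2.838195×10⁻⁵, α₂L₂ = 1.76957×10⁻⁵ → Δ(αL) = 1.068625×10⁻⁵ m/K
ΔT = 5.20×10⁻³ / 1.068625×10⁻⁵ = 486.607 K, so T = 28.2 + 486.607 = 514.807 °C

T = 514.8 °C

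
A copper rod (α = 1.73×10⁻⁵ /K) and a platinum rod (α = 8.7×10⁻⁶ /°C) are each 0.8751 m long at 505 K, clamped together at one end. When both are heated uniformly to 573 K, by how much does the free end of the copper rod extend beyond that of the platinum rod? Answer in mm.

ΔT = 68 K
copper: ΔL = 1.73×10⁻⁵ × 0.8751 m × 68 = 1.0295×10⁻³ m = 1.0295 mm
platinum: ΔL = 8.7×10⁻⁶ × 0.8751 m × 68 = 5.1771×10⁻⁴ m = 0.51771 mm
difference = 1.0295 − 0.51771 = 0.51179 mm

0.512 mm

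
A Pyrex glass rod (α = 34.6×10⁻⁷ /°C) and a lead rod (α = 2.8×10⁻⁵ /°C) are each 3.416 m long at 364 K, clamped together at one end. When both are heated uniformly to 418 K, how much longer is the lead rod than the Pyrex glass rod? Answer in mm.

ΔT = 54 K
Pyrex glass: ΔL = 34.6×10⁻⁷ × 3.416 m × 54 = 6.3825×10⁻⁴ m = 0.63825 mm
lead: ΔL = 2.8×10⁻⁵ × 3.416 m × 54 = 5.1650×10⁻³ m = 5.1650 mm
difference = 5.1650 − 0.63825 = 4.52675 mm

4.53 mm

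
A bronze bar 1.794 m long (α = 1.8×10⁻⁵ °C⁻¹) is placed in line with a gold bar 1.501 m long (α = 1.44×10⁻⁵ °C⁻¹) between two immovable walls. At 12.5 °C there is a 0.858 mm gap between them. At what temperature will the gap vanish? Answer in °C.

Gap closes when ΔL₁ + ΔL₂ = 0.858 mm = 8.58×10⁻⁴ m
(α₁L₁ + α₂L₂)ΔT = g
α₁L₁ + α₂L₂ = 1.8×10⁻⁵×1.794 + 1.44×10⁻⁵×1.501 = 5.39064×10⁻⁵ m/K
ΔT = 8.58×10⁻⁴ / 5.39064×10⁻⁵ = 15.916 K
T = 12.5 + 15.916 = 28.416 °C

T = 28.4 °C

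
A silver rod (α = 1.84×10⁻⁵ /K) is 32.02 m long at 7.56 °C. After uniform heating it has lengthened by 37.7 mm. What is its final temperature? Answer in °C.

T = 71.5 °C

ΔL = αL₀ΔT ⇒ ΔT = ΔL / (αL₀)
ΔT = 37.7×10⁻³ m / (1.84×10⁻⁵ × 32.02 m) = 63.989 K
T = 7.56 + 63.989 = 71.549 °C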